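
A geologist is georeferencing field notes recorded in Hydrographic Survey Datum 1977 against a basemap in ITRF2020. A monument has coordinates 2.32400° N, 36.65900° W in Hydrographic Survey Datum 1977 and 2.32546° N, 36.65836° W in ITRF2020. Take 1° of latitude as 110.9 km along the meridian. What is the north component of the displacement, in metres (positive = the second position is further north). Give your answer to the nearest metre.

Δφ = 2.32546° − 2.32400° = +0.00146°; Δλ = -36.65836° − -36.65900° = +0.00064°.
ΔN = Δφ × 110900 = 161.9 m; ΔE = Δλ × 110900 × cos(2.32400°) = +0.00064 × 110900 × 0.999177 = 70.9 m.

ΔN = 162 m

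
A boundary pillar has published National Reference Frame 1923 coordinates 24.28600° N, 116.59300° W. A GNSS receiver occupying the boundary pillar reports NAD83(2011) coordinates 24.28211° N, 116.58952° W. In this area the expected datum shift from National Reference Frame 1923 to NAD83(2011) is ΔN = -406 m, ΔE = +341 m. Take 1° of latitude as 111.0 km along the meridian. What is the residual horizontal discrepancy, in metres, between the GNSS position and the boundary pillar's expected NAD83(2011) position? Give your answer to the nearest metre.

Observed coordinate differences: Δφ = -0.00389°, Δλ = +0.00348°.
Converting to metres (1° lat = 111000 m, cos φ = 0.911504): observed ΔN = -431.8 m, observed ΔE = 352.1 m.
Subtracting the expected shift leaves a residual of -431.8 − (-406) = -25.8 m north and 352.1 − (341) = 11.1 m east.
Residual distance = √((-25.8)² + 11.1²) = 28.1 m.

28 m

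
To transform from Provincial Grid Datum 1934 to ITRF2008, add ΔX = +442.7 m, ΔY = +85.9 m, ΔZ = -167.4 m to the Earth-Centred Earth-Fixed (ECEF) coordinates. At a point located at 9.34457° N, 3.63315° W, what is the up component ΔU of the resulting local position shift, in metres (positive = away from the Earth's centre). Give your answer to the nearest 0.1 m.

At φ = 9.34457°, λ = -3.63315°: sin φ = 0.162371, cos φ = 0.986730, sin λ = -0.063368, cos λ = 0.997990.
ΔU = cos φ cos λ·ΔX + cos φ sin λ·ΔY + sin φ·ΔZ = (0.986730)(0.997990)(442.7) + (0.986730)(-0.063368)(85.9) + (0.162371)(-167.4) = 403.40 m.

ΔU = 403.4 m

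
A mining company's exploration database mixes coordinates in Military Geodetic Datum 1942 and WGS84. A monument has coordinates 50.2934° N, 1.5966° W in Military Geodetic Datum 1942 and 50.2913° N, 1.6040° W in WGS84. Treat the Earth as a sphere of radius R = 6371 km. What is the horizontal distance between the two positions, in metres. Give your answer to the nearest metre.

575 m

Δφ = 50.2913° − 50.2934° = -0.0021°; Δλ = -1.6040° − -1.5966° = -0.0074°.
1° along a meridian = πR/180 = 111195 m.
ΔN = Δφ × 111195 = -233.5 m; ΔE = Δλ × 111195 × cos(50.2934°) = -0.0074 × 111195 × 0.638856 = -525.7 m.
Distance = √(ΔE² + ΔN²) = √((-525.7)² + (-233.5)²) = 575.2 m.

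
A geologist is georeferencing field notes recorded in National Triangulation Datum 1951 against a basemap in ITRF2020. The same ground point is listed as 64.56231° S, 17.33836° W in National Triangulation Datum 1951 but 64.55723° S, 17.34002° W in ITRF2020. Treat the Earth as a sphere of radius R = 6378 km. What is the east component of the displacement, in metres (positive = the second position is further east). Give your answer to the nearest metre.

ΔE = -79 m

Δφ = -64.55723° − -64.56231° = +0.00508°; Δλ = -17.34002° − -17.33836° = -0.00166°.
1° along a meridian = πR/180 = 111317 m.
ΔN = Δφ × 111317 = 565.5 m; ΔE = Δλ × 111317 × cos(-64.56231°) = -0.00166 × 111317 × 0.429529 = -79.4 m.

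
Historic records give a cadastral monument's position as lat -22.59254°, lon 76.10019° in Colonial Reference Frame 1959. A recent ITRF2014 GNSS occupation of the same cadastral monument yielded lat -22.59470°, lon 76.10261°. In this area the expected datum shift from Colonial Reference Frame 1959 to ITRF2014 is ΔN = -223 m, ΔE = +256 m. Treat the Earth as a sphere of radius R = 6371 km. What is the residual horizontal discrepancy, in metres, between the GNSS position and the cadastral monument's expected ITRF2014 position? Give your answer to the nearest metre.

Observed coordinate differences: Δφ = -0.00216°, Δλ = +0.00242°.
Converting to metres (1° lat = 111195 m, cos φ = 0.923260): observed ΔN = -240.2 m, observed ΔE = 248.4 m.
Subtracting the expected shift leaves a residual of -240.2 − (-223) = -17.2 m north and 248.4 − (256) = -7.6 m east.
Residual distance = √((-17.2)² + (-7.6)²) = 18.8 m.

19 m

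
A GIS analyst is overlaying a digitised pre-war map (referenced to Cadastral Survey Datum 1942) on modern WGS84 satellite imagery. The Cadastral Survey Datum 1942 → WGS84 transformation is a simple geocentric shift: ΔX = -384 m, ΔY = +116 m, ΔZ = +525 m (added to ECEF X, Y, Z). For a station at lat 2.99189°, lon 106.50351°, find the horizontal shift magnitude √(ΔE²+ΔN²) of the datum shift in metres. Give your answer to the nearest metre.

613 m

At φ = 2.99189°, λ = 106.50351°: sin φ = 0.052195, cos φ = 0.998637, sin λ = 0.958802, cos λ = -0.284074.
ΔE = −sin λ·ΔX + cos λ·ΔY = −(0.958802)·(-384) + (-0.284074)·(116) = 335.23 m.
ΔN = −sin φ cos λ·ΔX − sin φ sin λ·ΔY + cos φ·ΔZ = −(0.052195)(-0.284074)(-384) − (0.052195)(0.958802)(116) + (0.998637)(525) = 512.79 m.
Horizontal magnitude = √(ΔE² + ΔN²) = √(335.23² + 512.79²) = 612.64 m.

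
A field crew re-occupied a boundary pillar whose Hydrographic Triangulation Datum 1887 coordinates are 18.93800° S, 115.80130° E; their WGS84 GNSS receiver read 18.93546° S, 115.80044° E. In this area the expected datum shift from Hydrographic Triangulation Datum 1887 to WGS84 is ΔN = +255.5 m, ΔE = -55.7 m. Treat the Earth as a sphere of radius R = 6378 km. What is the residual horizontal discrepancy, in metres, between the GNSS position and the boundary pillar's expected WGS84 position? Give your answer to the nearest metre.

Observed coordinate differences: Δφ = +0.00254°, Δλ = -0.00086°.
Converting to metres (1° lat = 111317 m, cos φ = 0.945870): observed ΔN = 282.7 m, observed ΔE = -90.6 m.
Subtracting the expected shift leaves a residual of 282.7 − (255.5) = 27.2 m north and -90.6 − (-55.7) = -34.9 m east.
Residual distance = √(27.2² + (-34.9)²) = 44.2 m.

44 m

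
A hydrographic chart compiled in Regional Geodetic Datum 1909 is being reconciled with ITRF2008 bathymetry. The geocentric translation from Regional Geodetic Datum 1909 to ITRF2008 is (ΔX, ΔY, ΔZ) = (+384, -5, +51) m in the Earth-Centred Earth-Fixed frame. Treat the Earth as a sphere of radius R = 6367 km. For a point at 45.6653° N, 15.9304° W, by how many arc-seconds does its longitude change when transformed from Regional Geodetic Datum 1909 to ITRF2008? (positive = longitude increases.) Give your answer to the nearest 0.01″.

sin φ = 0.715270, cos φ = 0.698849, sin λ = -0.274469, cos λ = 0.961596.
East component: ΔE = −sin λ·ΔX + cos λ·ΔY = −(-0.274469)(384) + (0.961596)(-5) = 100.59 m.
1° of latitude spans πR/180 = 111125 m; at latitude φ, 1° of longitude spans that × cos φ = 77659.6 m, so Δλ = 100.59 / 77659.6 × 3600 = 4.663″.

Δλ = 4.66″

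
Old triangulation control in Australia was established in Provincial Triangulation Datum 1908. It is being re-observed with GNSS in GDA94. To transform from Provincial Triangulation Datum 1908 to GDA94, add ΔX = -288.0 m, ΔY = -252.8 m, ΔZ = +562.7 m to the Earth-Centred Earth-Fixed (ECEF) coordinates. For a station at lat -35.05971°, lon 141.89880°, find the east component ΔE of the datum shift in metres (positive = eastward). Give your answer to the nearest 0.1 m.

ΔE = 376.6 m

The local east axis at (φ, λ) is (−sin λ, cos λ, 0), so ΔE = −sin(141.89880°)·(-288.0) + cos(141.89880°)·(-252.8) = 376.64 m.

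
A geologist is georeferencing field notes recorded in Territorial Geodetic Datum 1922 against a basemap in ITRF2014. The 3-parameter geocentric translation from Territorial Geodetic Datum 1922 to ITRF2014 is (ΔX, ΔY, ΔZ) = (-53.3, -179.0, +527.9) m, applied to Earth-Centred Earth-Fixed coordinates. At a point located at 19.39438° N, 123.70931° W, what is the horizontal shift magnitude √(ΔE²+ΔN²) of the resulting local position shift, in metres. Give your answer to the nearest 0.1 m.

At φ = 19.39438°, λ = -123.70931°: sin φ = 0.332069, cos φ = 0.943255, sin λ = -0.831864, cos λ = -0.554980.
ΔE = −sin λ·ΔX + cos λ·ΔY = −(-0.831864)·(-53.3) + (-0.554980)·(-179.0) = 55.00 m.
ΔN = −sin φ cos λ·ΔX − sin φ sin λ·ΔY + cos φ·ΔZ = −(0.332069)(-0.554980)(-53.3) − (0.332069)(-0.831864)(-179.0) + (0.943255)(527.9) = 438.68 m.
Horizontal magnitude = √(ΔE² + ΔN²) = √(55.00² + 438.68²) = 442.11 m.

442.1 m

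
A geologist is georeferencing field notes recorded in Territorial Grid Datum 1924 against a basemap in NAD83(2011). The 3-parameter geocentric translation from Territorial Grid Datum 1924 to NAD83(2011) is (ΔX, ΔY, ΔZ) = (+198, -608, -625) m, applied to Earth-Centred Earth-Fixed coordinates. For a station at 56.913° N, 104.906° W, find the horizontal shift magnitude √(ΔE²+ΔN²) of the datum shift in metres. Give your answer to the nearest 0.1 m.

863.9 m

At φ = 56.913°, λ = -104.906°: sin φ = 0.837843, cos φ = 0.545912, sin λ = -0.966349, cos λ = -0.257234.
ΔE = −sin λ·ΔX + cos λ·ΔY = −(-0.966349)·(198) + (-0.257234)·(-608) = 347.74 m.
ΔN = −sin φ cos λ·ΔX − sin φ sin λ·ΔY + cos φ·ΔZ = −(0.837843)(-0.257234)(198) − (0.837843)(-0.966349)(-608) + (0.545912)(-625) = -790.79 m.
Horizontal magnitude = √(ΔE² + ΔN²) = √(347.74² + (-790.79)²) = 863.87 m.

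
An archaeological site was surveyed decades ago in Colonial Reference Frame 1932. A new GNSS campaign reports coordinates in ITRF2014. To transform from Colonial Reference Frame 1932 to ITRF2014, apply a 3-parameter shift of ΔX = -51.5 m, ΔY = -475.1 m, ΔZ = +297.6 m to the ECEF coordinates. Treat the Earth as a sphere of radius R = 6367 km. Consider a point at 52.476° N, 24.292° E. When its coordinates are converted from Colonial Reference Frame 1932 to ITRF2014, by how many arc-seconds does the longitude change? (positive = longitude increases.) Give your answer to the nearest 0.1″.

sin φ = 0.793098, cos φ = 0.609094, sin λ = 0.411387, cos λ = 0.911461.
East component: ΔE = −sin λ·ΔX + cos λ·ΔY = −(0.411387)(-51.5) + (0.911461)(-475.1) = -411.85 m.
1° of latitude spans πR/180 = 111125 m; at latitude φ, 1° of longitude spans that × cos φ = 67685.6 m, so Δλ = -411.85 / 67685.6 × 3600 = -21.905″.

Δλ = -21.9″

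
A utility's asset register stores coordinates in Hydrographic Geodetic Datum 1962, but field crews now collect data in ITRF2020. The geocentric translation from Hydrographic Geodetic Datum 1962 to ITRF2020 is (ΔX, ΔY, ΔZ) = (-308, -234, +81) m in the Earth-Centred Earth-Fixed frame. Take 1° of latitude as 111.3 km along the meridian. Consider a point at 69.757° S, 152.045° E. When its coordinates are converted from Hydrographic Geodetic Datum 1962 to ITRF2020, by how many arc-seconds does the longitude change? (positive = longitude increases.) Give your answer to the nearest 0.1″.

Δλ = 32.8″

sin φ = -0.938234, cos φ = 0.346002, sin λ = 0.468778, cos λ = -0.883316.
East component: ΔE = −sin λ·ΔX + cos λ·ΔY = −(0.468778)(-308) + (-0.883316)(-234) = 351.08 m.
1° of latitude spans 111300 m; at latitude φ, 1° of longitude spans that × cos φ = 38510.1 m, so Δλ = 351.08 / 38510.1 × 3600 = 32.820″.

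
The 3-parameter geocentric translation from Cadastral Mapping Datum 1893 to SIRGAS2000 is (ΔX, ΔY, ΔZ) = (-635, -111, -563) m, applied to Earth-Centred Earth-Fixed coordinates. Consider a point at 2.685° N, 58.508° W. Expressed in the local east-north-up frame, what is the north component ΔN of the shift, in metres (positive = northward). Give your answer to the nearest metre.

ΔN = -551 m

At φ = 2.685°, λ = -58.508°: sin φ = 0.046845, cos φ = 0.998902, sin λ = -0.852713, cos λ = 0.522380.
ΔN = −sin φ cos λ·ΔX − sin φ sin λ·ΔY + cos φ·ΔZ = −(0.046845)(0.522380)(-635) − (0.046845)(-0.852713)(-111) + (0.998902)(-563) = -551.28 m.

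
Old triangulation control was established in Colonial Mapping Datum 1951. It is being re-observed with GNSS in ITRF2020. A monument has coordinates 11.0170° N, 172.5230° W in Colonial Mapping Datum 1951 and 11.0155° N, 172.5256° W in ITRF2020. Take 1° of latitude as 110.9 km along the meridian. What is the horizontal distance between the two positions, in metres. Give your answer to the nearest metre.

328 m

Δφ = 11.0155° − 11.0170° = -0.0015°; Δλ = -172.5256° − -172.5230° = -0.0026°.
ΔN = Δφ × 110900 = -166.4 m; ΔE = Δλ × 110900 × cos(11.0170°) = -0.0026 × 110900 × 0.981571 = -283.0 m.
Distance = √(ΔE² + ΔN²) = √((-283.0)² + (-166.4)²) = 328.3 m.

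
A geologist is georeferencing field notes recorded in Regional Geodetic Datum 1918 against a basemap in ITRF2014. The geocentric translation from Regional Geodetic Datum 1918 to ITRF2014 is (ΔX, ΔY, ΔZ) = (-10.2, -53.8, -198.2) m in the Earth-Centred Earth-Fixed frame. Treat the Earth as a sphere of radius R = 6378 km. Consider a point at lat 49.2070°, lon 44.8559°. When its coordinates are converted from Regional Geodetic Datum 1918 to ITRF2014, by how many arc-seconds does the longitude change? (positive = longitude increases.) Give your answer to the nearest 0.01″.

Δλ = -1.53″

sin φ = 0.757075, cos φ = 0.653328, sin λ = 0.705326, cos λ = 0.708883.
East component: ΔE = −sin λ·ΔX + cos λ·ΔY = −(0.705326)(-10.2) + (0.708883)(-53.8) = -30.94 m.
1° of latitude spans πR/180 = 111317 m; at latitude φ, 1° of longitude spans that × cos φ = 72726.6 m, so Δλ = -30.94 / 72726.6 × 3600 = -1.532″.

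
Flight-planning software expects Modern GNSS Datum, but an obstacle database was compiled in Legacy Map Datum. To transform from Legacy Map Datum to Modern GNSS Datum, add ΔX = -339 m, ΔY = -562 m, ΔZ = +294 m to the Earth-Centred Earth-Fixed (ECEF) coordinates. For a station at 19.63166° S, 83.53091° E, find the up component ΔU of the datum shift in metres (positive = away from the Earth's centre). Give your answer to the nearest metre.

The local up (radial) axis is (cos φ cos λ, cos φ sin λ, sin φ), giving ΔU = -35.974 − 525.962 − 98.776 = -660.71 m.

ΔU = -661 m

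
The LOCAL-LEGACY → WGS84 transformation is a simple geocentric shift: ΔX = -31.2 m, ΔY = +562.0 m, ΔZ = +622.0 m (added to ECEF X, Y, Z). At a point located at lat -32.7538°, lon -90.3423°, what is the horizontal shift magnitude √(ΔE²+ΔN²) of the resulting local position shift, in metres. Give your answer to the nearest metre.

222 m

At φ = -32.7538°, λ = -90.3423°: sin φ = -0.541030, cos φ = 0.841003, sin λ = -0.999982, cos λ = -0.005974.
ΔE = −sin λ·ΔX + cos λ·ΔY = −(-0.999982)·(-31.2) + (-0.005974)·(562.0) = -34.56 m.
ΔN = −sin φ cos λ·ΔX − sin φ sin λ·ΔY + cos φ·ΔZ = −(-0.541030)(-0.005974)(-31.2) − (-0.541030)(-0.999982)(562.0) + (0.841003)(622.0) = 219.15 m.
Horizontal magnitude = √(ΔE² + ΔN²) = √((-34.56)² + 219.15²) = 221.86 m.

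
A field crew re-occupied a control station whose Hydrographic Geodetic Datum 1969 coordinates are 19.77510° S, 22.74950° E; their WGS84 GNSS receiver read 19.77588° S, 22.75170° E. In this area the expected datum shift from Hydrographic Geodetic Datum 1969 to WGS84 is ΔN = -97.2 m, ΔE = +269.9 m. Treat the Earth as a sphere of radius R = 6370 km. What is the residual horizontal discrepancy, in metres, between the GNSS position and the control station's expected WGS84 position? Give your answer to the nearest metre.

41 m

Observed coordinate differences: Δφ = -0.00078°, Δλ = +0.00220°.
Converting to metres (1° lat = 111177 m, cos φ = 0.941028): observed ΔN = -86.7 m, observed ΔE = 230.2 m.
Subtracting the expected shift leaves a residual of -86.7 − (-97.2) = 10.5 m north and 230.2 − (269.9) = -39.7 m east.
Residual distance = √(10.5² + (-39.7)²) = 41.1 m.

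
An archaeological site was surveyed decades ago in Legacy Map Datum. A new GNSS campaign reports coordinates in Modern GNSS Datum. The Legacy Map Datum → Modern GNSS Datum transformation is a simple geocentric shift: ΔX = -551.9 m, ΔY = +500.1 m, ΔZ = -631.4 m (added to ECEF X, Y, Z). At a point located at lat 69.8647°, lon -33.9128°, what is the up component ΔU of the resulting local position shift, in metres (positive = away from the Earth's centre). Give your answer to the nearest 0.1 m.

At φ = 69.8647°, λ = -33.9128°: sin φ = 0.938882, cos φ = 0.344238, sin λ = -0.557931, cos λ = 0.829888.
ΔU = cos φ cos λ·ΔX + cos φ sin λ·ΔY + sin φ·ΔZ = (0.344238)(0.829888)(-551.9) + (0.344238)(-0.557931)(500.1) + (0.938882)(-631.4) = -846.53 m.

ΔU = -846.5 m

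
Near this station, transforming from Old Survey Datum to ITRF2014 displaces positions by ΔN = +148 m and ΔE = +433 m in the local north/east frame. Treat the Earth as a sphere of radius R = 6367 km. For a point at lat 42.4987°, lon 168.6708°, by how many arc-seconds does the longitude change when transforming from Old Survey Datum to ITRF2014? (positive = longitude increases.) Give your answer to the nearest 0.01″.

Δλ = 19.03″

At latitude 42.4987°, cos φ = 0.737293.
One radian of longitude at latitude φ spans R cos φ, so Δλ = ΔE / (R cos φ) = 433.0 / (6367000 × 0.737293) = 9.2239e-05 rad = 19.026″.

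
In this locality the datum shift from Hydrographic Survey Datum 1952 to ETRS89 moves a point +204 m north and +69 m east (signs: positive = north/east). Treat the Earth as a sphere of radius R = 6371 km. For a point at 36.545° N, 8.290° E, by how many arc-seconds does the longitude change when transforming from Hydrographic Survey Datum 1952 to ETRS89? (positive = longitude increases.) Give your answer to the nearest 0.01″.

Δλ = 2.78″

At latitude 36.545°, cos φ = 0.803389.
One radian of longitude at latitude φ spans R cos φ, so Δλ = ΔE / (R cos φ) = 69.0 / (6371000 × 0.803389) = 1.3481e-05 rad = 2.781″.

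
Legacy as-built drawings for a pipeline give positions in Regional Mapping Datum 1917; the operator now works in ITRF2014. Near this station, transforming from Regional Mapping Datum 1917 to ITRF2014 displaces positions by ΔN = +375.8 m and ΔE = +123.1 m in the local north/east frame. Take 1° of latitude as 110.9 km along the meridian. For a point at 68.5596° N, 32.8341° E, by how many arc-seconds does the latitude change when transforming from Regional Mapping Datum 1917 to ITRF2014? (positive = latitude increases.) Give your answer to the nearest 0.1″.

Δφ = 12.2″

1° of latitude = 110.9 km, so Δφ = 375.8 / 110900 = 0.0033886° = 12.199″.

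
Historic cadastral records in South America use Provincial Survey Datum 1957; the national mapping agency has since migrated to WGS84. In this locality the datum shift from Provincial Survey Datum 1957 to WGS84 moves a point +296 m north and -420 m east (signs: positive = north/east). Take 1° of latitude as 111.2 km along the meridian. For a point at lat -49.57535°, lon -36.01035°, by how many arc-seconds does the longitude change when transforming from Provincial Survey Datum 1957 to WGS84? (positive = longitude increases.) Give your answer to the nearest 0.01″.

Δλ = -20.97″

At latitude -49.57535°, cos φ = 0.648447.
1° of longitude at this latitude = 111.2 × cos φ = 72.11 km, so Δλ = -420.0 / 72107.4 = -0.0058246° = -20.969″.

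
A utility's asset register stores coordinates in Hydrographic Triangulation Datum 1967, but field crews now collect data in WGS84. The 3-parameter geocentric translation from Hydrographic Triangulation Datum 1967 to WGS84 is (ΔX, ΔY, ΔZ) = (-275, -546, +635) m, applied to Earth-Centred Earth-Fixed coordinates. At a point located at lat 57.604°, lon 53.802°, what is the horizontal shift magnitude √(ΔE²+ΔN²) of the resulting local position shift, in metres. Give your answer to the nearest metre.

855 m

The local east axis at (φ, λ) is (−sin λ, cos λ, 0), so ΔE = −sin(53.802°)·(-275) + cos(53.802°)·(-546) = -100.54 m.
The local north axis is (−sin φ cos λ, −sin φ sin λ, cos φ), giving ΔN = 137.132 + 372.037 + 340.213 = 849.38 m.
Horizontal magnitude = √(ΔE² + ΔN²) = √((-100.54)² + 849.38²) = 855.31 m.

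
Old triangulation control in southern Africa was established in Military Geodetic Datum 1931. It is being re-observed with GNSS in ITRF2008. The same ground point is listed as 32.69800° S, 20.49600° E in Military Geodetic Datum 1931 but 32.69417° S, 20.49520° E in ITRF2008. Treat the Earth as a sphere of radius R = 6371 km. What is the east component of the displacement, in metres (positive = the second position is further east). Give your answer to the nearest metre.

ΔE = -75 m

Δφ = -32.69417° − -32.69800° = +0.00383°; Δλ = 20.49520° − 20.49600° = -0.00080°.
1° along a meridian = πR/180 = 111195 m.
ΔN = Δφ × 111195 = 425.9 m; ΔE = Δλ × 111195 × cos(-32.69800°) = -0.00080 × 111195 × 0.841530 = -74.9 m.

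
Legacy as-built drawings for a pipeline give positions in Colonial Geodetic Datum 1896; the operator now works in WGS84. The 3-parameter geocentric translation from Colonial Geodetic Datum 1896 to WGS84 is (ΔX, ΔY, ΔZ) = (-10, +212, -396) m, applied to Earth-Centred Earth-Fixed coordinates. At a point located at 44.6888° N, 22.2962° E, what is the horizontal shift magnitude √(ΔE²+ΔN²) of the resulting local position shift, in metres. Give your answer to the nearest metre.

387 m

The local east axis at (φ, λ) is (−sin λ, cos λ, 0), so ΔE = −sin(22.2962°)·(-10) + cos(22.2962°)·212 = 199.94 m.
The local north axis is (−sin φ cos λ, −sin φ sin λ, cos φ), giving ΔN = 6.507 − 56.564 − 281.531 = -331.59 m.
Horizontal magnitude = √(ΔE² + ΔN²) = √(199.94² + (-331.59)²) = 387.21 m.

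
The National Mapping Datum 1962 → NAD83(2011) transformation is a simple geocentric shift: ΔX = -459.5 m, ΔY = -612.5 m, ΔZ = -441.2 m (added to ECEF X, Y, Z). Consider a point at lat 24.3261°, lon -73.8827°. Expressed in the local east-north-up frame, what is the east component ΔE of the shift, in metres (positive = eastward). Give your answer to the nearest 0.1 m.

At φ = 24.3261°, λ = -73.8827°: sin φ = 0.411929, cos φ = 0.911216, sin λ = -0.960695, cos λ = 0.277605.
ΔE = −sin λ·ΔX + cos λ·ΔY = −(-0.960695)·(-459.5) + (0.277605)·(-612.5) = -611.47 m.

ΔE = -611.5 m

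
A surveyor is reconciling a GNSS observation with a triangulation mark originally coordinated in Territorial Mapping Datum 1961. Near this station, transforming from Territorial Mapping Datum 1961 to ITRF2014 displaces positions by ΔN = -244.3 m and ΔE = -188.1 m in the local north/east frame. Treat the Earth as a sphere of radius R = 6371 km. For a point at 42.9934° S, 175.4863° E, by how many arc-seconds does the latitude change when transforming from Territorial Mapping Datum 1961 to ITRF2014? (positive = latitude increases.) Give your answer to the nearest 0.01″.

Δφ = -7.91″

On a sphere of radius R, 1 rad of latitude = R, so Δφ = ΔN / R = -244.3 / 6371000 = -3.8346e-05 rad = -7.909″.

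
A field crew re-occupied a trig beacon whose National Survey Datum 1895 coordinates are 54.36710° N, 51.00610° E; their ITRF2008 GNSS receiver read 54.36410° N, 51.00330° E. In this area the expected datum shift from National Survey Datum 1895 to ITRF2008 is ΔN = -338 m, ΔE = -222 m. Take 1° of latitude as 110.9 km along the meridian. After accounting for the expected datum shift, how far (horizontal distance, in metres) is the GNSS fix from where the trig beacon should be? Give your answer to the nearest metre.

41 m

Observed coordinate differences: Δφ = -0.00300°, Δλ = -0.00280°.
Converting to metres (1° lat = 110900 m, cos φ = 0.582590): observed ΔN = -332.7 m, observed ΔE = -180.9 m.
Subtracting the expected shift leaves a residual of -332.7 − (-338) = 5.3 m north and -180.9 − (-222) = 41.1 m east.
Residual distance = √(5.3² + 41.1²) = 41.4 m.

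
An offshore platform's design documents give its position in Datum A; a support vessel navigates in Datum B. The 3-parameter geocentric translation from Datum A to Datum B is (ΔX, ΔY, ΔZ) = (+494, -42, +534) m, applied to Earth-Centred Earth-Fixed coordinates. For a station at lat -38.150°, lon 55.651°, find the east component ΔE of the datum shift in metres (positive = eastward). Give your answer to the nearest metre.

ΔE = -432 m

At φ = -38.150°, λ = 55.651°: sin φ = -0.617722, cos φ = 0.786396, sin λ = 0.825616, cos λ = 0.564232.
ΔE = −sin λ·ΔX + cos λ·ΔY = −(0.825616)·(494) + (0.564232)·(-42) = -431.55 m.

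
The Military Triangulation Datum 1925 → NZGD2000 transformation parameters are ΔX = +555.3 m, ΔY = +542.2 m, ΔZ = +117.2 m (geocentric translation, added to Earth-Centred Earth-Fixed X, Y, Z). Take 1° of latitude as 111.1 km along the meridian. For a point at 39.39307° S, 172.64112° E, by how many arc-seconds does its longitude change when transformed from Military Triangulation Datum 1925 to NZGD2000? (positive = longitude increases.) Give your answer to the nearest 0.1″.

sin φ = -0.634637, cos φ = 0.772810, sin λ = 0.128084, cos λ = -0.991763.
East component: ΔE = −sin λ·ΔX + cos λ·ΔY = −(0.128084)(555.3) + (-0.991763)(542.2) = -608.86 m.
1° of latitude spans 111100 m; at latitude φ, 1° of longitude spans that × cos φ = 85859.2 m, so Δλ = -608.86 / 85859.2 × 3600 = -25.529″.

Δλ = -25.5″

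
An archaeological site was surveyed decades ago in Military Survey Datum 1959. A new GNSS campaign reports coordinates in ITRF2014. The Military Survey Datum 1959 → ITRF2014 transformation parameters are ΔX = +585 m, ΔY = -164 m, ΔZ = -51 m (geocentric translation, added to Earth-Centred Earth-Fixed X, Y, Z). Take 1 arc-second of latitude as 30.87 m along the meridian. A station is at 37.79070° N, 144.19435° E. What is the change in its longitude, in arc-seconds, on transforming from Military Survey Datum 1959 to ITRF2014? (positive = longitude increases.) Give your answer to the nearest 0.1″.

sin φ = 0.612779, cos φ = 0.790254, sin λ = 0.585038, cos λ = -0.811006.
East component: ΔE = −sin λ·ΔX + cos λ·ΔY = −(0.585038)(585) + (-0.811006)(-164) = -209.24 m.
1° of latitude spans 3600 × 30.87 = 111132 m; at latitude φ, 1° of longitude spans that × cos φ = 87822.6 m, so Δλ = -209.24 / 87822.6 × 3600 = -8.577″.

Δλ = -8.6″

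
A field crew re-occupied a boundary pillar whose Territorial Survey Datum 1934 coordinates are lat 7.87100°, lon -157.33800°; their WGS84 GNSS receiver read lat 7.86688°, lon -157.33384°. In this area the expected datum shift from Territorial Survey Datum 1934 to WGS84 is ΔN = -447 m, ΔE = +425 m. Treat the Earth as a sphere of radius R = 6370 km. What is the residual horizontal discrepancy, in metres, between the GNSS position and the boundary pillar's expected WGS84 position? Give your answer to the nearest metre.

Observed coordinate differences: Δφ = -0.00412°, Δλ = +0.00416°.
Converting to metres (1° lat = 111177 m, cos φ = 0.990579): observed ΔN = -458.1 m, observed ΔE = 458.1 m.
Subtracting the expected shift leaves a residual of -458.1 − (-447) = -11.1 m north and 458.1 − (425) = 33.1 m east.
Residual distance = √((-11.1)² + 33.1²) = 34.9 m.

35 m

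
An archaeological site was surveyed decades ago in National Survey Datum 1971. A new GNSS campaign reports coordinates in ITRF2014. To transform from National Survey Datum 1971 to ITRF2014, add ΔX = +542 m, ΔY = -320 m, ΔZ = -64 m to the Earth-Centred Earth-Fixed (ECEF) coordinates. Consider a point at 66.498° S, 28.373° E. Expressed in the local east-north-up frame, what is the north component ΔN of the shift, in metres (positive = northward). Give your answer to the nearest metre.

ΔN = 272 m

The local north axis is (−sin φ cos λ, −sin φ sin λ, cos φ), giving ΔN = 437.331 − 139.453 − 25.522 = 272.36 m.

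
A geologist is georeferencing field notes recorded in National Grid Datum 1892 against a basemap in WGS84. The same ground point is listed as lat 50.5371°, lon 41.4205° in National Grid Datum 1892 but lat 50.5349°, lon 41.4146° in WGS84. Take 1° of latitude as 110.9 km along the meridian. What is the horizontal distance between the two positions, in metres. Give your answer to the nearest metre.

Δφ = 50.5349° − 50.5371° = -0.0022°; Δλ = 41.4146° − 41.4205° = -0.0059°.
ΔN = Δφ × 110900 = -244.0 m; ΔE = Δλ × 110900 × cos(50.5371°) = -0.0059 × 110900 × 0.635578 = -415.9 m.
Distance = √(ΔE² + ΔN²) = √((-415.9)² + (-244.0)²) = 482.2 m.

482 m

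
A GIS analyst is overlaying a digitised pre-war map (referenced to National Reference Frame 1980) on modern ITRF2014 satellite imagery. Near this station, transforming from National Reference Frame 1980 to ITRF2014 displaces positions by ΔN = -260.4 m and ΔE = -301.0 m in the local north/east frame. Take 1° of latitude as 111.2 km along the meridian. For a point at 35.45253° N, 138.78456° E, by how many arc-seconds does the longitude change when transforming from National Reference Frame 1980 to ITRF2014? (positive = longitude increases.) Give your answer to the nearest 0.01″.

At latitude 35.45253°, cos φ = 0.814596.
1° of longitude at this latitude = 111.2 × cos φ = 90.58 km, so Δλ = -301.0 / 90583.1 = -0.0033229° = -11.962″.

Δλ = -11.96″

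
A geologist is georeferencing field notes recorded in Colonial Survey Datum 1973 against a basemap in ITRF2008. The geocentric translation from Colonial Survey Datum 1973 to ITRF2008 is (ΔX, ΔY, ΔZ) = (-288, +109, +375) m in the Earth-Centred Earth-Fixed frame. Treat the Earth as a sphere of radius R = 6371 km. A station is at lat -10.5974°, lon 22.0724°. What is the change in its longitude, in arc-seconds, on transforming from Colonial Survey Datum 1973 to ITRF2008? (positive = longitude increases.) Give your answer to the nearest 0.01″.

sin φ = -0.183907, cos φ = 0.982944, sin λ = 0.375778, cos λ = 0.926710.
East component: ΔE = −sin λ·ΔX + cos λ·ΔY = −(0.375778)(-288) + (0.926710)(109) = 209.24 m.
1° of latitude spans πR/180 = 111195 m; at latitude φ, 1° of longitude spans that × cos φ = 109298.4 m, so Δλ = 209.24 / 109298.4 × 3600 = 6.892″.

Δλ = 6.89″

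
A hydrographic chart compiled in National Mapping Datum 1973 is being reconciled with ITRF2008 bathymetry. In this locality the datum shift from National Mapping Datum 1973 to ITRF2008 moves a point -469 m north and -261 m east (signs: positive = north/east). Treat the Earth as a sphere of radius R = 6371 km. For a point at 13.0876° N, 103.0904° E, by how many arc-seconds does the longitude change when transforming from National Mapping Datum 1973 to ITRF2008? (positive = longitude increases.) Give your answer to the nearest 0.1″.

Δλ = -8.7″

At latitude 13.0876°, cos φ = 0.974025.
One radian of longitude at latitude φ spans R cos φ, so Δλ = ΔE / (R cos φ) = -261.0 / (6371000 × 0.974025) = -4.2059e-05 rad = -8.675″.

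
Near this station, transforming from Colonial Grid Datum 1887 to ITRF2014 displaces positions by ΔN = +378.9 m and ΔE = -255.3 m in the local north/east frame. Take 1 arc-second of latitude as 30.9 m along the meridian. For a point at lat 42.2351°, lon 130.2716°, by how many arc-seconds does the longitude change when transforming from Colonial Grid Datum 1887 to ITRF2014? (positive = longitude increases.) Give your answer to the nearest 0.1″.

Δλ = -11.2″

At latitude 42.2351°, cos φ = 0.740393.
1″ of longitude at this latitude = 30.90 × cos φ = 22.8781 m, so Δλ = -255.3 / 22.8781 = -11.159″.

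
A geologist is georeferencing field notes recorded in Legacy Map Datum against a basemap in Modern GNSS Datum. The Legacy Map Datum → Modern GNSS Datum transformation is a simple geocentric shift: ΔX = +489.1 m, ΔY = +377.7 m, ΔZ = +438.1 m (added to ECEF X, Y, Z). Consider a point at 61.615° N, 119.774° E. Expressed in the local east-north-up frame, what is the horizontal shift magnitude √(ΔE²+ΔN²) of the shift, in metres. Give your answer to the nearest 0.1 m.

The local east axis at (φ, λ) is (−sin λ, cos λ, 0), so ΔE = −sin(119.774°)·489.1 + cos(119.774°)·377.7 = -612.09 m.
The local north axis is (−sin φ cos λ, −sin φ sin λ, cos φ), giving ΔN = 213.677 − 288.425 + 208.270 = 133.52 m.
Horizontal magnitude = √(ΔE² + ΔN²) = √((-612.09)² + 133.52²) = 626.49 m.

626.5 m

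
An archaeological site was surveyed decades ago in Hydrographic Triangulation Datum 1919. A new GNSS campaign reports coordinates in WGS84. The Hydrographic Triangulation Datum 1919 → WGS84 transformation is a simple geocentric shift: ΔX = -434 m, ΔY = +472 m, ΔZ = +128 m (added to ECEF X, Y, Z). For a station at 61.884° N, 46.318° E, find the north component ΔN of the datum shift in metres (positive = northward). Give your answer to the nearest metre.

ΔN = 24 m

The local north axis is (−sin φ cos λ, −sin φ sin λ, cos φ), giving ΔN = 264.373 − 301.063 + 60.321 = 23.63 m.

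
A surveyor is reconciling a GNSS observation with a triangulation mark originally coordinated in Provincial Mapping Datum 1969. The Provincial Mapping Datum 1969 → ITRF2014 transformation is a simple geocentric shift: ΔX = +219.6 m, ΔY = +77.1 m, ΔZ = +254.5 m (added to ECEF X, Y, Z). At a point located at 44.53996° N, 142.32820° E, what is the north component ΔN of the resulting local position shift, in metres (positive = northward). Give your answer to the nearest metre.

ΔN = 270 m

At φ = 44.53996°, λ = 142.32820°: sin φ = 0.701407, cos φ = 0.712761, sin λ = 0.611138, cos λ = -0.791524.
ΔN = −sin φ cos λ·ΔX − sin φ sin λ·ΔY + cos φ·ΔZ = −(0.701407)(-0.791524)(219.6) − (0.701407)(0.611138)(77.1) + (0.712761)(254.5) = 270.27 m.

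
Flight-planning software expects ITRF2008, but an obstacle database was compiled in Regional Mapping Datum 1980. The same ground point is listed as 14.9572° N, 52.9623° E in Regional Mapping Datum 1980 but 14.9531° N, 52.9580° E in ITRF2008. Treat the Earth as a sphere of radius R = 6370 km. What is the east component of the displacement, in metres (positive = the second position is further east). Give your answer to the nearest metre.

ΔE = -462 m

Δφ = 14.9531° − 14.9572° = -0.0041°; Δλ = 52.9580° − 52.9623° = -0.0043°.
1° along a meridian = πR/180 = 111177 m.
ΔN = Δφ × 111177 = -455.8 m; ΔE = Δλ × 111177 × cos(14.9572°) = -0.0043 × 111177 × 0.966119 = -461.9 m.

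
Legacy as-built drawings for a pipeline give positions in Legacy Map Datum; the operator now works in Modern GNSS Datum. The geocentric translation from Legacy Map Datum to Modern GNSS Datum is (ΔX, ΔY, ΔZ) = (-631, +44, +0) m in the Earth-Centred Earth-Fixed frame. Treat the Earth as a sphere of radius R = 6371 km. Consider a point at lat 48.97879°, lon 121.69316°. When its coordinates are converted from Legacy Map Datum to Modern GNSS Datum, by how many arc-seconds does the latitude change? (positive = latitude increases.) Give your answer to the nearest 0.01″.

sin φ = 0.754467, cos φ = 0.656338, sin λ = 0.850874, cos λ = -0.525370.
North component: ΔN = −sin φ cos λ·ΔX − sin φ sin λ·ΔY + cos φ·ΔZ = −(0.754467)(-0.525370)(-631) − (0.754467)(0.850874)(44) + (0.656338)(0) = -278.36 m.
1° of latitude spans πR/180 = 111195 m, so Δφ = -278.36 / 111195 × 3600 = -9.012″.

Δφ = -9.01″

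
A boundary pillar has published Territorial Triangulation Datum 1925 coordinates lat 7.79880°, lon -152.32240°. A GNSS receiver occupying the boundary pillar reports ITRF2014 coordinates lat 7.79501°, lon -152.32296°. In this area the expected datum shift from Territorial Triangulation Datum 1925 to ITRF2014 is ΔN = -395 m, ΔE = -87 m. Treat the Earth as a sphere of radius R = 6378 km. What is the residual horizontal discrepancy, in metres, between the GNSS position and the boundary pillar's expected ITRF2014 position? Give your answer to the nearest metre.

Observed coordinate differences: Δφ = -0.00379°, Δλ = -0.00056°.
Converting to metres (1° lat = 111317 m, cos φ = 0.990751): observed ΔN = -421.9 m, observed ΔE = -61.8 m.
Subtracting the expected shift leaves a residual of -421.9 − (-395) = -26.9 m north and -61.8 − (-87) = 25.2 m east.
Residual distance = √((-26.9)² + 25.2²) = 36.9 m.

37 m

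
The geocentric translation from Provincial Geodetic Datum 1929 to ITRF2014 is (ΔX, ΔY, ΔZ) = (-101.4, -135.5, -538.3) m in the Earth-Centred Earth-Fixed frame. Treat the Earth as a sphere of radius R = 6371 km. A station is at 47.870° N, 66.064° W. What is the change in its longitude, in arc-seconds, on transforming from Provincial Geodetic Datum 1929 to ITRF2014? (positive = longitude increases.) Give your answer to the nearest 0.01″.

sin φ = 0.741625, cos φ = 0.670815, sin λ = -0.913999, cos λ = 0.405716.
East component: ΔE = −sin λ·ΔX + cos λ·ΔY = −(-0.913999)(-101.4) + (0.405716)(-135.5) = -147.65 m.
1° of latitude spans πR/180 = 111195 m; at latitude φ, 1° of longitude spans that × cos φ = 74591.2 m, so Δλ = -147.65 / 74591.2 × 3600 = -7.126″.

Δλ = -7.13″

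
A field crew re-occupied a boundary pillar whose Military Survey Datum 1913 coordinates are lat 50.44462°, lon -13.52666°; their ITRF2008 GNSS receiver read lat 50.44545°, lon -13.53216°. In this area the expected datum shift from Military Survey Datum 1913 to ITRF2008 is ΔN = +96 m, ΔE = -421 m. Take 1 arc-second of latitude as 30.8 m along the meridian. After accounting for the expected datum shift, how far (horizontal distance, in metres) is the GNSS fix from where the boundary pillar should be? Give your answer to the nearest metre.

Observed coordinate differences: Δφ = +0.00083°, Δλ = -0.00550°.
Converting to metres (1° lat = 110880 m, cos φ = 0.636824): observed ΔN = 92.0 m, observed ΔE = -388.4 m.
Subtracting the expected shift leaves a residual of 92.0 − (96) = -4.0 m north and -388.4 − (-421) = 32.6 m east.
Residual distance = √((-4.0)² + 32.6²) = 32.9 m.

33 m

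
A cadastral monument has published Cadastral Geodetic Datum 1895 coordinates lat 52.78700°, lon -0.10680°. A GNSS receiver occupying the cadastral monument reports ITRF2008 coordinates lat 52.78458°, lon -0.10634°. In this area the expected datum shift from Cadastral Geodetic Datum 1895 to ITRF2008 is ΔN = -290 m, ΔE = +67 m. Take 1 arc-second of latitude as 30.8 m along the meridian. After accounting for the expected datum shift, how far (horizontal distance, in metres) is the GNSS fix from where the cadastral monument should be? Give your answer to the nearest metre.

Observed coordinate differences: Δφ = -0.00242°, Δλ = +0.00046°.
Converting to metres (1° lat = 110880 m, cos φ = 0.604780): observed ΔN = -268.3 m, observed ΔE = 30.8 m.
Subtracting the expected shift leaves a residual of -268.3 − (-290) = 21.7 m north and 30.8 − (67) = -36.2 m east.
Residual distance = √(21.7² + (-36.2)²) = 42.2 m.

42 m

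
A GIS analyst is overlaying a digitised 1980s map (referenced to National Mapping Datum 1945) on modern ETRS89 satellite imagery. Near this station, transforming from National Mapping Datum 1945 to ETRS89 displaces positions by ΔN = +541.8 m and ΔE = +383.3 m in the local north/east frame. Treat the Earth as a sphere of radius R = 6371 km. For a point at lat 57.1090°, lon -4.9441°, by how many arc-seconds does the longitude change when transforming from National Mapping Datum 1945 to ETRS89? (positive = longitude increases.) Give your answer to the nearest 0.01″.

At latitude 57.1090°, cos φ = 0.543043.
One radian of longitude at latitude φ spans R cos φ, so Δλ = ΔE / (R cos φ) = 383.3 / (6371000 × 0.543043) = 1.1079e-04 rad = 22.852″.

Δλ = 22.85″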